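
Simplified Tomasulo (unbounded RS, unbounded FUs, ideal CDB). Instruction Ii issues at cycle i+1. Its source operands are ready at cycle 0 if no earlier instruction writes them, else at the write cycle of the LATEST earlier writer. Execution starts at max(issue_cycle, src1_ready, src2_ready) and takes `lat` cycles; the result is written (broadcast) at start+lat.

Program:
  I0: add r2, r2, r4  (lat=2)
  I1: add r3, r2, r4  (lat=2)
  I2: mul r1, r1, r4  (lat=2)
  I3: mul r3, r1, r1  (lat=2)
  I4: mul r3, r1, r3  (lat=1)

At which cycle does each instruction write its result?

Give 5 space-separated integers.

I0 add r2: issue@1 deps=(None,None) exec_start@1 write@3
I1 add r3: issue@2 deps=(0,None) exec_start@3 write@5
I2 mul r1: issue@3 deps=(None,None) exec_start@3 write@5
I3 mul r3: issue@4 deps=(2,2) exec_start@5 write@7
I4 mul r3: issue@5 deps=(2,3) exec_start@7 write@8

Answer: 3 5 5 7 8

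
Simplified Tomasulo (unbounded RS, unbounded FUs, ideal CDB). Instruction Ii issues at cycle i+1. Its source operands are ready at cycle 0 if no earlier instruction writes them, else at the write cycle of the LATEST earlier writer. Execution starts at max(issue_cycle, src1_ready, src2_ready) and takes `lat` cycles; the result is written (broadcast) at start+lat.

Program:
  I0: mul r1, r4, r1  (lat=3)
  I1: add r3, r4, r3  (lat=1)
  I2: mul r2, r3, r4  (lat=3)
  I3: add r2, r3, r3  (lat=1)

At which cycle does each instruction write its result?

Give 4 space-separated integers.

Answer: 4 3 6 5

Derivation:
I0 mul r1: issue@1 deps=(None,None) exec_start@1 write@4
I1 add r3: issue@2 deps=(None,None) exec_start@2 write@3
I2 mul r2: issue@3 deps=(1,None) exec_start@3 write@6
I3 add r2: issue@4 deps=(1,1) exec_start@4 write@5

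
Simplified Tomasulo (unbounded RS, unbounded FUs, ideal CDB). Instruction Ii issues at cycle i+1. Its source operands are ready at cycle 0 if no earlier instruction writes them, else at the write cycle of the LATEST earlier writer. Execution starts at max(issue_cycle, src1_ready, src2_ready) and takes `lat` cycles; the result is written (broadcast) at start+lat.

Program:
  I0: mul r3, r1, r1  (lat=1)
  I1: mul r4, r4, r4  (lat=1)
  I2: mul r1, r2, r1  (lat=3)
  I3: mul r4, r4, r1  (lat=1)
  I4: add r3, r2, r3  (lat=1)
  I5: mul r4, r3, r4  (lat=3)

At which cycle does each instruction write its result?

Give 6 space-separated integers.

Answer: 2 3 6 7 6 10

Derivation:
I0 mul r3: issue@1 deps=(None,None) exec_start@1 write@2
I1 mul r4: issue@2 deps=(None,None) exec_start@2 write@3
I2 mul r1: issue@3 deps=(None,None) exec_start@3 write@6
I3 mul r4: issue@4 deps=(1,2) exec_start@6 write@7
I4 add r3: issue@5 deps=(None,0) exec_start@5 write@6
I5 mul r4: issue@6 deps=(4,3) exec_start@7 write@10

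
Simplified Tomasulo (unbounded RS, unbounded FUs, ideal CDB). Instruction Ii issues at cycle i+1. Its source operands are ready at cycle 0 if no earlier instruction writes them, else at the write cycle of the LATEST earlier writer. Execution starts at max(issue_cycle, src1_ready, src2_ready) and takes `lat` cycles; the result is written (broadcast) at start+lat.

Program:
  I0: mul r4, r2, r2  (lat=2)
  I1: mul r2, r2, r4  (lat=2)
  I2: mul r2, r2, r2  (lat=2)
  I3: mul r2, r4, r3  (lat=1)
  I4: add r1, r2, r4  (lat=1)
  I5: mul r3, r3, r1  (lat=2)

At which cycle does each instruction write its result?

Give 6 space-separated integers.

Answer: 3 5 7 5 6 8

Derivation:
I0 mul r4: issue@1 deps=(None,None) exec_start@1 write@3
I1 mul r2: issue@2 deps=(None,0) exec_start@3 write@5
I2 mul r2: issue@3 deps=(1,1) exec_start@5 write@7
I3 mul r2: issue@4 deps=(0,None) exec_start@4 write@5
I4 add r1: issue@5 deps=(3,0) exec_start@5 write@6
I5 mul r3: issue@6 deps=(None,4) exec_start@6 write@8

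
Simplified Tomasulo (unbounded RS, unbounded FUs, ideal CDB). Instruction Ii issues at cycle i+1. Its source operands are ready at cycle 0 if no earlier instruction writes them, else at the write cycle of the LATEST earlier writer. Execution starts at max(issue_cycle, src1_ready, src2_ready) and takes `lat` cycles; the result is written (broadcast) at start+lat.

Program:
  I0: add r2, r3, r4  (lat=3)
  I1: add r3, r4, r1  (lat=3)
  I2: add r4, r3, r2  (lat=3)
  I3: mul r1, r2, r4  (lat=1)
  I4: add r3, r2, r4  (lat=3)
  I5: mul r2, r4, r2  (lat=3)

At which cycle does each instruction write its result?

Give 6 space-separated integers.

Answer: 4 5 8 9 11 11

Derivation:
I0 add r2: issue@1 deps=(None,None) exec_start@1 write@4
I1 add r3: issue@2 deps=(None,None) exec_start@2 write@5
I2 add r4: issue@3 deps=(1,0) exec_start@5 write@8
I3 mul r1: issue@4 deps=(0,2) exec_start@8 write@9
I4 add r3: issue@5 deps=(0,2) exec_start@8 write@11
I5 mul r2: issue@6 deps=(2,0) exec_start@8 write@11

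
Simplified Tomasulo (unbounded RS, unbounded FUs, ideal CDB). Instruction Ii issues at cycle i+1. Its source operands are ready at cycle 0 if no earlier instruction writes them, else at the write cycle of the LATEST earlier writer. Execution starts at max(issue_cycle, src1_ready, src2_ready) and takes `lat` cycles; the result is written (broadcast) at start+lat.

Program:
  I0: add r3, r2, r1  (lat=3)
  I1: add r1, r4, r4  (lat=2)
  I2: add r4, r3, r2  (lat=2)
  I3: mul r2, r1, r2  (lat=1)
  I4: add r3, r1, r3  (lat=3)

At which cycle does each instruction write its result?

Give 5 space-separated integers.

I0 add r3: issue@1 deps=(None,None) exec_start@1 write@4
I1 add r1: issue@2 deps=(None,None) exec_start@2 write@4
I2 add r4: issue@3 deps=(0,None) exec_start@4 write@6
I3 mul r2: issue@4 deps=(1,None) exec_start@4 write@5
I4 add r3: issue@5 deps=(1,0) exec_start@5 write@8

Answer: 4 4 6 5 8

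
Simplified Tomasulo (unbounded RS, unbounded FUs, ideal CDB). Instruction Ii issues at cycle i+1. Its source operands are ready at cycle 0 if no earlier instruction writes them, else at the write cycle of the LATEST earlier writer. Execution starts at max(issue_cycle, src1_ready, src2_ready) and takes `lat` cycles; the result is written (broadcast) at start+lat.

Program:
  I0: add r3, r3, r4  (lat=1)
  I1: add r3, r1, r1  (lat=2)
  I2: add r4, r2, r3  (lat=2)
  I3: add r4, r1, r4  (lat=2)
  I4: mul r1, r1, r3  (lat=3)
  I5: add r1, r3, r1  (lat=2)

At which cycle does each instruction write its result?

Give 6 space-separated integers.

Answer: 2 4 6 8 8 10

Derivation:
I0 add r3: issue@1 deps=(None,None) exec_start@1 write@2
I1 add r3: issue@2 deps=(None,None) exec_start@2 write@4
I2 add r4: issue@3 deps=(None,1) exec_start@4 write@6
I3 add r4: issue@4 deps=(None,2) exec_start@6 write@8
I4 mul r1: issue@5 deps=(None,1) exec_start@5 write@8
I5 add r1: issue@6 deps=(1,4) exec_start@8 write@10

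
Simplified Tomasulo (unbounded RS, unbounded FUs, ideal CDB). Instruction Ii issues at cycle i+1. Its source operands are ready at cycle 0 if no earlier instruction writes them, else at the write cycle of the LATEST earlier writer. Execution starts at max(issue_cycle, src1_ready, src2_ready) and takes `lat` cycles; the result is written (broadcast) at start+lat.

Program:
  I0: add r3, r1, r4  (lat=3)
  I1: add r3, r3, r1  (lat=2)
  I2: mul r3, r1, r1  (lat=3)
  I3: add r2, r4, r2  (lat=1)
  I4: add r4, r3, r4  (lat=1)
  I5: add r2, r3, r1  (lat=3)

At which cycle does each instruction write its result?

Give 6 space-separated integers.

I0 add r3: issue@1 deps=(None,None) exec_start@1 write@4
I1 add r3: issue@2 deps=(0,None) exec_start@4 write@6
I2 mul r3: issue@3 deps=(None,None) exec_start@3 write@6
I3 add r2: issue@4 deps=(None,None) exec_start@4 write@5
I4 add r4: issue@5 deps=(2,None) exec_start@6 write@7
I5 add r2: issue@6 deps=(2,None) exec_start@6 write@9

Answer: 4 6 6 5 7 9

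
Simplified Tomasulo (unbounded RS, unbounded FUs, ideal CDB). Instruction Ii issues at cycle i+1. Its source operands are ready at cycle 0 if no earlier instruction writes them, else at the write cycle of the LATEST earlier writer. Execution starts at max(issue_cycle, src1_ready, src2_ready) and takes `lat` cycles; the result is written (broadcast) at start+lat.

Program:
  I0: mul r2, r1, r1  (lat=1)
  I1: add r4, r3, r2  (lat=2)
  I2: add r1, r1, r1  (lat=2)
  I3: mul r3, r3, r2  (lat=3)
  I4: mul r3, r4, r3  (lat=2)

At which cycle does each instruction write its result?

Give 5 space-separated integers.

I0 mul r2: issue@1 deps=(None,None) exec_start@1 write@2
I1 add r4: issue@2 deps=(None,0) exec_start@2 write@4
I2 add r1: issue@3 deps=(None,None) exec_start@3 write@5
I3 mul r3: issue@4 deps=(None,0) exec_start@4 write@7
I4 mul r3: issue@5 deps=(1,3) exec_start@7 write@9

Answer: 2 4 5 7 9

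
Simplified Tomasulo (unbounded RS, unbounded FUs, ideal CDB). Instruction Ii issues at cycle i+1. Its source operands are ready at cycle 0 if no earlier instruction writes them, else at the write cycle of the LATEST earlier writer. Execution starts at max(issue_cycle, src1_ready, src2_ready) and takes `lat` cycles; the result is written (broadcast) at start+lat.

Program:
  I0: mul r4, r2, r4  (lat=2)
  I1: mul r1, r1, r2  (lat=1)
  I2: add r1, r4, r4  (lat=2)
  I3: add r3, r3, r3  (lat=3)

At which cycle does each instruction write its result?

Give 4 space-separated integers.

I0 mul r4: issue@1 deps=(None,None) exec_start@1 write@3
I1 mul r1: issue@2 deps=(None,None) exec_start@2 write@3
I2 add r1: issue@3 deps=(0,0) exec_start@3 write@5
I3 add r3: issue@4 deps=(None,None) exec_start@4 write@7

Answer: 3 3 5 7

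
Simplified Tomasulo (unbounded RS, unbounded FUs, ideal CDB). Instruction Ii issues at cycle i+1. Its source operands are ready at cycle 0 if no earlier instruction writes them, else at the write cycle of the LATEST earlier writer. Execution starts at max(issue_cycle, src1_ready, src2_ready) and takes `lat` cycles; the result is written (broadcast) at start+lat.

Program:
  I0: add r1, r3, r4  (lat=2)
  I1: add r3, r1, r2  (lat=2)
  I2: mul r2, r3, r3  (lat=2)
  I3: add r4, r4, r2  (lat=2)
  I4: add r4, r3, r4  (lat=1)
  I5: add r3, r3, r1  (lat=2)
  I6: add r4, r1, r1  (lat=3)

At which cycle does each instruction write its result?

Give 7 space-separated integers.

Answer: 3 5 7 9 10 8 10

Derivation:
I0 add r1: issue@1 deps=(None,None) exec_start@1 write@3
I1 add r3: issue@2 deps=(0,None) exec_start@3 write@5
I2 mul r2: issue@3 deps=(1,1) exec_start@5 write@7
I3 add r4: issue@4 deps=(None,2) exec_start@7 write@9
I4 add r4: issue@5 deps=(1,3) exec_start@9 write@10
I5 add r3: issue@6 deps=(1,0) exec_start@6 write@8
I6 add r4: issue@7 deps=(0,0) exec_start@7 write@10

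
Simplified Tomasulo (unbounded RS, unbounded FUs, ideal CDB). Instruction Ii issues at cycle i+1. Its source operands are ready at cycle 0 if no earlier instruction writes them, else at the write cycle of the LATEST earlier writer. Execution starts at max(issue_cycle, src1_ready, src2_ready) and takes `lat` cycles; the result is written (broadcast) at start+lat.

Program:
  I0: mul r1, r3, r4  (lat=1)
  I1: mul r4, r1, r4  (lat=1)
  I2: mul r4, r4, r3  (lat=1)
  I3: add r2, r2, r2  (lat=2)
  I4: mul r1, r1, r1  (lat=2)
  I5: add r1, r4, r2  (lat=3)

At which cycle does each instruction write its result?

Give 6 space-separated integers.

I0 mul r1: issue@1 deps=(None,None) exec_start@1 write@2
I1 mul r4: issue@2 deps=(0,None) exec_start@2 write@3
I2 mul r4: issue@3 deps=(1,None) exec_start@3 write@4
I3 add r2: issue@4 deps=(None,None) exec_start@4 write@6
I4 mul r1: issue@5 deps=(0,0) exec_start@5 write@7
I5 add r1: issue@6 deps=(2,3) exec_start@6 write@9

Answer: 2 3 4 6 7 9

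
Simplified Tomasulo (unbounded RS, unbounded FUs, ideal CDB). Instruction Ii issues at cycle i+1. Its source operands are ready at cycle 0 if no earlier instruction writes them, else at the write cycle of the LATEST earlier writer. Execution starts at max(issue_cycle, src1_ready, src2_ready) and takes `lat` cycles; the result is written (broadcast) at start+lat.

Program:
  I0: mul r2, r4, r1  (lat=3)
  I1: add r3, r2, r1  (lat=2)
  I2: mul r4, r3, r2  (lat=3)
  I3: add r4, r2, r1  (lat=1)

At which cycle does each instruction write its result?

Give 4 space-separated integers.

I0 mul r2: issue@1 deps=(None,None) exec_start@1 write@4
I1 add r3: issue@2 deps=(0,None) exec_start@4 write@6
I2 mul r4: issue@3 deps=(1,0) exec_start@6 write@9
I3 add r4: issue@4 deps=(0,None) exec_start@4 write@5

Answer: 4 6 9 5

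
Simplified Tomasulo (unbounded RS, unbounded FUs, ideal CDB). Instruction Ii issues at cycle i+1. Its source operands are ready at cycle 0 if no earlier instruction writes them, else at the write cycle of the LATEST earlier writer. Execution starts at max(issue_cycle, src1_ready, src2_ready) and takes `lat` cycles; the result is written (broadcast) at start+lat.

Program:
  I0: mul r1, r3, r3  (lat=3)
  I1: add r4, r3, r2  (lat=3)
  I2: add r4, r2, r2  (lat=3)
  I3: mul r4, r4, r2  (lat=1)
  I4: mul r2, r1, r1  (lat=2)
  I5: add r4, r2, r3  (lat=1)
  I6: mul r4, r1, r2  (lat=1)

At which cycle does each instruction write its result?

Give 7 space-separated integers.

I0 mul r1: issue@1 deps=(None,None) exec_start@1 write@4
I1 add r4: issue@2 deps=(None,None) exec_start@2 write@5
I2 add r4: issue@3 deps=(None,None) exec_start@3 write@6
I3 mul r4: issue@4 deps=(2,None) exec_start@6 write@7
I4 mul r2: issue@5 deps=(0,0) exec_start@5 write@7
I5 add r4: issue@6 deps=(4,None) exec_start@7 write@8
I6 mul r4: issue@7 deps=(0,4) exec_start@7 write@8

Answer: 4 5 6 7 7 8 8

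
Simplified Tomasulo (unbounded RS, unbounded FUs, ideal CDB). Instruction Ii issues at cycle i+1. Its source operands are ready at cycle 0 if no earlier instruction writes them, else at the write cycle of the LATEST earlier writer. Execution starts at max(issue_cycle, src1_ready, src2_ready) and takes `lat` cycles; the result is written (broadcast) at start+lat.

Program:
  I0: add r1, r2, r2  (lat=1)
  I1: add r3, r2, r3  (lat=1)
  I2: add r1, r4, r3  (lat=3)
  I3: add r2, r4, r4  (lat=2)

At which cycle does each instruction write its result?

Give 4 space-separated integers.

I0 add r1: issue@1 deps=(None,None) exec_start@1 write@2
I1 add r3: issue@2 deps=(None,None) exec_start@2 write@3
I2 add r1: issue@3 deps=(None,1) exec_start@3 write@6
I3 add r2: issue@4 deps=(None,None) exec_start@4 write@6

Answer: 2 3 6 6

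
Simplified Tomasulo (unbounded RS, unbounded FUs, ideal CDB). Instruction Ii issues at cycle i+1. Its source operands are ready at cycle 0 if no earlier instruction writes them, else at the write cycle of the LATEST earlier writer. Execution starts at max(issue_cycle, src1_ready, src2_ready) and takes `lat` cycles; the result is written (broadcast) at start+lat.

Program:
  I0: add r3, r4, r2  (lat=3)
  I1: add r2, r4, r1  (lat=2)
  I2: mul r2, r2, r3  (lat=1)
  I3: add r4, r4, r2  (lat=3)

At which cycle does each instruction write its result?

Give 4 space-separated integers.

I0 add r3: issue@1 deps=(None,None) exec_start@1 write@4
I1 add r2: issue@2 deps=(None,None) exec_start@2 write@4
I2 mul r2: issue@3 deps=(1,0) exec_start@4 write@5
I3 add r4: issue@4 deps=(None,2) exec_start@5 write@8

Answer: 4 4 5 8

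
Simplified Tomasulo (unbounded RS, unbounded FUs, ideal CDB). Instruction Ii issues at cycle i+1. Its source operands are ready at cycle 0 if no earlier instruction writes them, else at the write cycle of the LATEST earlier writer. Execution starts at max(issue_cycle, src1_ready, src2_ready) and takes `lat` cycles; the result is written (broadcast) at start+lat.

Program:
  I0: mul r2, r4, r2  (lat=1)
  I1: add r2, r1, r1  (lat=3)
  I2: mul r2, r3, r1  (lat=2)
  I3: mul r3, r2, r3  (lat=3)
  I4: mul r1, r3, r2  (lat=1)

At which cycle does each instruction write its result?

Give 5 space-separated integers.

I0 mul r2: issue@1 deps=(None,None) exec_start@1 write@2
I1 add r2: issue@2 deps=(None,None) exec_start@2 write@5
I2 mul r2: issue@3 deps=(None,None) exec_start@3 write@5
I3 mul r3: issue@4 deps=(2,None) exec_start@5 write@8
I4 mul r1: issue@5 deps=(3,2) exec_start@8 write@9

Answer: 2 5 5 8 9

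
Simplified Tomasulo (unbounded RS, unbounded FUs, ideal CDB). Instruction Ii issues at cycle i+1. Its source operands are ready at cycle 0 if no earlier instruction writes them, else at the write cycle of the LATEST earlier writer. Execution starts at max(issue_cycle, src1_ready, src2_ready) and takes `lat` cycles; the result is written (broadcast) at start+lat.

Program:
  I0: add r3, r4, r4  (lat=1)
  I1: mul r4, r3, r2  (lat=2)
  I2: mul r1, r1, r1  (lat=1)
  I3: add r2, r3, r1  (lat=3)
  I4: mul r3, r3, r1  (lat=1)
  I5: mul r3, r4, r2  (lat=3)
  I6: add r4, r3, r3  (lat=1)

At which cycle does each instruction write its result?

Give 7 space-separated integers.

Answer: 2 4 4 7 6 10 11

Derivation:
I0 add r3: issue@1 deps=(None,None) exec_start@1 write@2
I1 mul r4: issue@2 deps=(0,None) exec_start@2 write@4
I2 mul r1: issue@3 deps=(None,None) exec_start@3 write@4
I3 add r2: issue@4 deps=(0,2) exec_start@4 write@7
I4 mul r3: issue@5 deps=(0,2) exec_start@5 write@6
I5 mul r3: issue@6 deps=(1,3) exec_start@7 write@10
I6 add r4: issue@7 deps=(5,5) exec_start@10 write@11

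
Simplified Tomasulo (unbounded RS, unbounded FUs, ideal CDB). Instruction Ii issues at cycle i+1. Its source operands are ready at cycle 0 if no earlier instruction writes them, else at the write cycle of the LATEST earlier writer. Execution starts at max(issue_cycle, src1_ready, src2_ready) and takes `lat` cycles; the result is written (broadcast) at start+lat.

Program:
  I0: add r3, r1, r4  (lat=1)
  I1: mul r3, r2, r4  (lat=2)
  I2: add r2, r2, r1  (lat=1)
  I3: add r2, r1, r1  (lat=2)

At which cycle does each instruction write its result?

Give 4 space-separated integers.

Answer: 2 4 4 6

Derivation:
I0 add r3: issue@1 deps=(None,None) exec_start@1 write@2
I1 mul r3: issue@2 deps=(None,None) exec_start@2 write@4
I2 add r2: issue@3 deps=(None,None) exec_start@3 write@4
I3 add r2: issue@4 deps=(None,None) exec_start@4 write@6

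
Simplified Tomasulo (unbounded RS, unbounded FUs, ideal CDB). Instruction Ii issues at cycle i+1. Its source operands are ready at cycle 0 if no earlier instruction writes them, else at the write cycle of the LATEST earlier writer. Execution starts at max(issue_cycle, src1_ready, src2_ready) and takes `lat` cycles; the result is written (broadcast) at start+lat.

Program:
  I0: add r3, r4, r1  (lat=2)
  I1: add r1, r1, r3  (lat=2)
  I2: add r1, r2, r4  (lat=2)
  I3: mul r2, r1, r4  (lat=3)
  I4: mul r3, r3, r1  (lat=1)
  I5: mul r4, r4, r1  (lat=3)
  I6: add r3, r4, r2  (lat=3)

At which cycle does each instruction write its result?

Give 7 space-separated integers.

I0 add r3: issue@1 deps=(None,None) exec_start@1 write@3
I1 add r1: issue@2 deps=(None,0) exec_start@3 write@5
I2 add r1: issue@3 deps=(None,None) exec_start@3 write@5
I3 mul r2: issue@4 deps=(2,None) exec_start@5 write@8
I4 mul r3: issue@5 deps=(0,2) exec_start@5 write@6
I5 mul r4: issue@6 deps=(None,2) exec_start@6 write@9
I6 add r3: issue@7 deps=(5,3) exec_start@9 write@12

Answer: 3 5 5 8 6 9 12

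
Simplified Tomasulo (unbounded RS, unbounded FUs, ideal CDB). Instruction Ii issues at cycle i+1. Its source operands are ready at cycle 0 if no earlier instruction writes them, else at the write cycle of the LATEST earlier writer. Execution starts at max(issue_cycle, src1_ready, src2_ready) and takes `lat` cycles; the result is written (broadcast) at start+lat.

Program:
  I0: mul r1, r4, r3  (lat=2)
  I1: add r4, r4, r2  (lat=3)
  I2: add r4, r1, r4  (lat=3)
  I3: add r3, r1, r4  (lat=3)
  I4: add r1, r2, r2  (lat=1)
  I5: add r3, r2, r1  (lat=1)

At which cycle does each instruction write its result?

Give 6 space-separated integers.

I0 mul r1: issue@1 deps=(None,None) exec_start@1 write@3
I1 add r4: issue@2 deps=(None,None) exec_start@2 write@5
I2 add r4: issue@3 deps=(0,1) exec_start@5 write@8
I3 add r3: issue@4 deps=(0,2) exec_start@8 write@11
I4 add r1: issue@5 deps=(None,None) exec_start@5 write@6
I5 add r3: issue@6 deps=(None,4) exec_start@6 write@7

Answer: 3 5 8 11 6 7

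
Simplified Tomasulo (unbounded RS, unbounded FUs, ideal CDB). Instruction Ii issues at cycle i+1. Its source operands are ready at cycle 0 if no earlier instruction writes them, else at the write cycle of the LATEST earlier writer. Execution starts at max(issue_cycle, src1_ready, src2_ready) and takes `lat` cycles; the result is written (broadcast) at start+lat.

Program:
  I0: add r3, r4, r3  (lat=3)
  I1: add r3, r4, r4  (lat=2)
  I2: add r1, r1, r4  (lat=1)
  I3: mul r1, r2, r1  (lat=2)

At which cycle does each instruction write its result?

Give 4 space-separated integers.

Answer: 4 4 4 6

Derivation:
I0 add r3: issue@1 deps=(None,None) exec_start@1 write@4
I1 add r3: issue@2 deps=(None,None) exec_start@2 write@4
I2 add r1: issue@3 deps=(None,None) exec_start@3 write@4
I3 mul r1: issue@4 deps=(None,2) exec_start@4 write@6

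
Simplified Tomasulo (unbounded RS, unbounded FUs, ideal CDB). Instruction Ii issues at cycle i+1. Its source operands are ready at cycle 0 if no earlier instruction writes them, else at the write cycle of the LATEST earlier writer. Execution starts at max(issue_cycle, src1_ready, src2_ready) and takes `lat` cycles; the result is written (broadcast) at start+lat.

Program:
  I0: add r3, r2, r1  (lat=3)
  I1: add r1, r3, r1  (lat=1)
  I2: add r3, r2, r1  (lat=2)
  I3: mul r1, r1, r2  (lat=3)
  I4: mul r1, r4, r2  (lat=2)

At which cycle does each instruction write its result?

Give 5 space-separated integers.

Answer: 4 5 7 8 7

Derivation:
I0 add r3: issue@1 deps=(None,None) exec_start@1 write@4
I1 add r1: issue@2 deps=(0,None) exec_start@4 write@5
I2 add r3: issue@3 deps=(None,1) exec_start@5 write@7
I3 mul r1: issue@4 deps=(1,None) exec_start@5 write@8
I4 mul r1: issue@5 deps=(None,None) exec_start@5 write@7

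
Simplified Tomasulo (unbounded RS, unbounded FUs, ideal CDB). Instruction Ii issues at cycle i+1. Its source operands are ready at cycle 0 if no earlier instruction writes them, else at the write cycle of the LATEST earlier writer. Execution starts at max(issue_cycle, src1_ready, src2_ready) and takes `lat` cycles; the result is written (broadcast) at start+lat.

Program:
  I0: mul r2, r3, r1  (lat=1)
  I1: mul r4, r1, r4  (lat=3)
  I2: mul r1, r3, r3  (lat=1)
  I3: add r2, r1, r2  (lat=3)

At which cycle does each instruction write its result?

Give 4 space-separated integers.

Answer: 2 5 4 7

Derivation:
I0 mul r2: issue@1 deps=(None,None) exec_start@1 write@2
I1 mul r4: issue@2 deps=(None,None) exec_start@2 write@5
I2 mul r1: issue@3 deps=(None,None) exec_start@3 write@4
I3 add r2: issue@4 deps=(2,0) exec_start@4 write@7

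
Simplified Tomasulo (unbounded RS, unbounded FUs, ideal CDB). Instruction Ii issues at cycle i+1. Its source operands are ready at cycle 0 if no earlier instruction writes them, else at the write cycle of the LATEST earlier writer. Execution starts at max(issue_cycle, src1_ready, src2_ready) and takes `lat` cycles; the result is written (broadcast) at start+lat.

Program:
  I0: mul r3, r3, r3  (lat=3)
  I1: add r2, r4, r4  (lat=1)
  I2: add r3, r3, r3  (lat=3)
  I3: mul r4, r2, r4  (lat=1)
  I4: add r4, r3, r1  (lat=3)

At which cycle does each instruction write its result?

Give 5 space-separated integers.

Answer: 4 3 7 5 10

Derivation:
I0 mul r3: issue@1 deps=(None,None) exec_start@1 write@4
I1 add r2: issue@2 deps=(None,None) exec_start@2 write@3
I2 add r3: issue@3 deps=(0,0) exec_start@4 write@7
I3 mul r4: issue@4 deps=(1,None) exec_start@4 write@5
I4 add r4: issue@5 deps=(2,None) exec_start@7 write@10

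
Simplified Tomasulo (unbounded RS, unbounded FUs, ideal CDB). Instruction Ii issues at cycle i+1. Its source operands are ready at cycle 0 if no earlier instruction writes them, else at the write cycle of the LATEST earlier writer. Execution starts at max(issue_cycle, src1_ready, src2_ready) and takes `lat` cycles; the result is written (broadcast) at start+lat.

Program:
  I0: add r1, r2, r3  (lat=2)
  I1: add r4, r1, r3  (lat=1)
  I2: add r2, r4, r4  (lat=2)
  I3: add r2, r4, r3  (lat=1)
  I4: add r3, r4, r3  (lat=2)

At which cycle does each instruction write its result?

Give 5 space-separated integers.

I0 add r1: issue@1 deps=(None,None) exec_start@1 write@3
I1 add r4: issue@2 deps=(0,None) exec_start@3 write@4
I2 add r2: issue@3 deps=(1,1) exec_start@4 write@6
I3 add r2: issue@4 deps=(1,None) exec_start@4 write@5
I4 add r3: issue@5 deps=(1,None) exec_start@5 write@7

Answer: 3 4 6 5 7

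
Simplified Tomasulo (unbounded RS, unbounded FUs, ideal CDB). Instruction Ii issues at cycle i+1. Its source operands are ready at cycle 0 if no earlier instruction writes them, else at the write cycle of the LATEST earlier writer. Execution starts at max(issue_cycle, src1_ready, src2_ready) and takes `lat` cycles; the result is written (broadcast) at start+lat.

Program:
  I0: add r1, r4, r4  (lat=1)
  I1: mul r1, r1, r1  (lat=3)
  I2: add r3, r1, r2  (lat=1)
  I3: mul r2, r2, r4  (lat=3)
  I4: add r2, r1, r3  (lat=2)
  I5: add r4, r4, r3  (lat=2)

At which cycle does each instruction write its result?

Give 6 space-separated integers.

Answer: 2 5 6 7 8 8

Derivation:
I0 add r1: issue@1 deps=(None,None) exec_start@1 write@2
I1 mul r1: issue@2 deps=(0,0) exec_start@2 write@5
I2 add r3: issue@3 deps=(1,None) exec_start@5 write@6
I3 mul r2: issue@4 deps=(None,None) exec_start@4 write@7
I4 add r2: issue@5 deps=(1,2) exec_start@6 write@8
I5 add r4: issue@6 deps=(None,2) exec_start@6 write@8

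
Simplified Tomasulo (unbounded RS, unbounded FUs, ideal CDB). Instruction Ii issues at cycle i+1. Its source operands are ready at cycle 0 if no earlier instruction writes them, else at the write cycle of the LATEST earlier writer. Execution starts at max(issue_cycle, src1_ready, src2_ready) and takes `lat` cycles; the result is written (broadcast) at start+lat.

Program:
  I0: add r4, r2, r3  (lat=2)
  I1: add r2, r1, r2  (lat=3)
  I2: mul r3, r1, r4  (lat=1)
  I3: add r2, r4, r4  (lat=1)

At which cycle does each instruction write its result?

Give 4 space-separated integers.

I0 add r4: issue@1 deps=(None,None) exec_start@1 write@3
I1 add r2: issue@2 deps=(None,None) exec_start@2 write@5
I2 mul r3: issue@3 deps=(None,0) exec_start@3 write@4
I3 add r2: issue@4 deps=(0,0) exec_start@4 write@5

Answer: 3 5 4 5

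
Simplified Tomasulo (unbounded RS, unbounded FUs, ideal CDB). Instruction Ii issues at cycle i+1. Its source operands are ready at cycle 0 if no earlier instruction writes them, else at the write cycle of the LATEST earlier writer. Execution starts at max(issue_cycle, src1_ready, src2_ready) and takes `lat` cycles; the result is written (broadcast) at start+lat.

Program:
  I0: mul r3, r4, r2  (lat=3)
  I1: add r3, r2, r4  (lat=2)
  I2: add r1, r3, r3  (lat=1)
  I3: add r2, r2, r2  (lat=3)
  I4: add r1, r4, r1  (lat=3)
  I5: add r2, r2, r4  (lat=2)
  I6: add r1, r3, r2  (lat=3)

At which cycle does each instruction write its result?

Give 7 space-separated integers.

Answer: 4 4 5 7 8 9 12

Derivation:
I0 mul r3: issue@1 deps=(None,None) exec_start@1 write@4
I1 add r3: issue@2 deps=(None,None) exec_start@2 write@4
I2 add r1: issue@3 deps=(1,1) exec_start@4 write@5
I3 add r2: issue@4 deps=(None,None) exec_start@4 write@7
I4 add r1: issue@5 deps=(None,2) exec_start@5 write@8
I5 add r2: issue@6 deps=(3,None) exec_start@7 write@9
I6 add r1: issue@7 deps=(1,5) exec_start@9 write@12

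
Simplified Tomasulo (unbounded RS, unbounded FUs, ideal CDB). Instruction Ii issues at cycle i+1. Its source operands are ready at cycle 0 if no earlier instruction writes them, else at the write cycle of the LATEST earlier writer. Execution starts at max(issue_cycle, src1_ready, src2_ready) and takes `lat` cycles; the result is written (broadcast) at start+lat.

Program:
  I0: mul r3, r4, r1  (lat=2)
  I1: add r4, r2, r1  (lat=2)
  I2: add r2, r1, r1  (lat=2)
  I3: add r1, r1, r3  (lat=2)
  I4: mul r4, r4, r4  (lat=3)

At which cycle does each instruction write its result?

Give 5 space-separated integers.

I0 mul r3: issue@1 deps=(None,None) exec_start@1 write@3
I1 add r4: issue@2 deps=(None,None) exec_start@2 write@4
I2 add r2: issue@3 deps=(None,None) exec_start@3 write@5
I3 add r1: issue@4 deps=(None,0) exec_start@4 write@6
I4 mul r4: issue@5 deps=(1,1) exec_start@5 write@8

Answer: 3 4 5 6 8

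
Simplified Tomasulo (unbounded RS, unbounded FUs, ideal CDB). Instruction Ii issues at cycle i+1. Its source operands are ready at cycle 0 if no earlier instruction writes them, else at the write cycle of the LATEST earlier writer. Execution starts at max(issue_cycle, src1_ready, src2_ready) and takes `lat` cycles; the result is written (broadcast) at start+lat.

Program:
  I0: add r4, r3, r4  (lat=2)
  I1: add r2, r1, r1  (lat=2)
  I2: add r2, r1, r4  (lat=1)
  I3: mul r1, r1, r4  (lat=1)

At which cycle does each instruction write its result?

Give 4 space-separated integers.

I0 add r4: issue@1 deps=(None,None) exec_start@1 write@3
I1 add r2: issue@2 deps=(None,None) exec_start@2 write@4
I2 add r2: issue@3 deps=(None,0) exec_start@3 write@4
I3 mul r1: issue@4 deps=(None,0) exec_start@4 write@5

Answer: 3 4 4 5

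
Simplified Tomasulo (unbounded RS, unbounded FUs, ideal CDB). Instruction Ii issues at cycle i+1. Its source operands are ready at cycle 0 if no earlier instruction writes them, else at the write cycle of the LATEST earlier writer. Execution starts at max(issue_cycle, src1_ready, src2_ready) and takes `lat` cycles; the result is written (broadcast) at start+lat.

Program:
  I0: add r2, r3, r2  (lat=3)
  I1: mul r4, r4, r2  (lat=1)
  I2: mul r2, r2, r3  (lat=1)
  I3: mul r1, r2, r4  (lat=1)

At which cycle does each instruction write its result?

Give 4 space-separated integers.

Answer: 4 5 5 6

Derivation:
I0 add r2: issue@1 deps=(None,None) exec_start@1 write@4
I1 mul r4: issue@2 deps=(None,0) exec_start@4 write@5
I2 mul r2: issue@3 deps=(0,None) exec_start@4 write@5
I3 mul r1: issue@4 deps=(2,1) exec_start@5 write@6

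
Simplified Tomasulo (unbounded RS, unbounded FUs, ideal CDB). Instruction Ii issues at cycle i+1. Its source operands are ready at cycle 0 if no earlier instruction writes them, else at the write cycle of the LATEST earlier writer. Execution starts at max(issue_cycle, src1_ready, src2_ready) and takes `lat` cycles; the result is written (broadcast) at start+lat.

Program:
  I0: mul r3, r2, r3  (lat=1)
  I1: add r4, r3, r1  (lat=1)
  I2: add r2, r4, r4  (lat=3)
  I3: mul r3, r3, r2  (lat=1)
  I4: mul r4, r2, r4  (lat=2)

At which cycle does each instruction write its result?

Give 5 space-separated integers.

Answer: 2 3 6 7 8

Derivation:
I0 mul r3: issue@1 deps=(None,None) exec_start@1 write@2
I1 add r4: issue@2 deps=(0,None) exec_start@2 write@3
I2 add r2: issue@3 deps=(1,1) exec_start@3 write@6
I3 mul r3: issue@4 deps=(0,2) exec_start@6 write@7
I4 mul r4: issue@5 deps=(2,1) exec_start@6 write@8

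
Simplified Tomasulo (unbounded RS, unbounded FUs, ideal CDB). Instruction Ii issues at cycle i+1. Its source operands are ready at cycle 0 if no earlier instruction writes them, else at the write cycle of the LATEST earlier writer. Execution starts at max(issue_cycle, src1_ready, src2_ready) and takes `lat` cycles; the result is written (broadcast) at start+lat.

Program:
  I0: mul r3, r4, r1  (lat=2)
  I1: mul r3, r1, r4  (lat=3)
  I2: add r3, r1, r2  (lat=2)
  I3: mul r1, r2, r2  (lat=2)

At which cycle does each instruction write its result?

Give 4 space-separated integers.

I0 mul r3: issue@1 deps=(None,None) exec_start@1 write@3
I1 mul r3: issue@2 deps=(None,None) exec_start@2 write@5
I2 add r3: issue@3 deps=(None,None) exec_start@3 write@5
I3 mul r1: issue@4 deps=(None,None) exec_start@4 write@6

Answer: 3 5 5 6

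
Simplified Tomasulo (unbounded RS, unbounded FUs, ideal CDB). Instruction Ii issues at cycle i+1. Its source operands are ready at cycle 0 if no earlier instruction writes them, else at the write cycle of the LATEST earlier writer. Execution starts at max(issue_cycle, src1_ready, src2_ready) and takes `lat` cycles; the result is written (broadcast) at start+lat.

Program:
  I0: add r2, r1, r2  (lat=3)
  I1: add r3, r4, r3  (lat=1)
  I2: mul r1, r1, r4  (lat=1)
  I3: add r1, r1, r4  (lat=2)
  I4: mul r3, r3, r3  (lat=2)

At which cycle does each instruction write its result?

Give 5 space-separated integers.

I0 add r2: issue@1 deps=(None,None) exec_start@1 write@4
I1 add r3: issue@2 deps=(None,None) exec_start@2 write@3
I2 mul r1: issue@3 deps=(None,None) exec_start@3 write@4
I3 add r1: issue@4 deps=(2,None) exec_start@4 write@6
I4 mul r3: issue@5 deps=(1,1) exec_start@5 write@7

Answer: 4 3 4 6 7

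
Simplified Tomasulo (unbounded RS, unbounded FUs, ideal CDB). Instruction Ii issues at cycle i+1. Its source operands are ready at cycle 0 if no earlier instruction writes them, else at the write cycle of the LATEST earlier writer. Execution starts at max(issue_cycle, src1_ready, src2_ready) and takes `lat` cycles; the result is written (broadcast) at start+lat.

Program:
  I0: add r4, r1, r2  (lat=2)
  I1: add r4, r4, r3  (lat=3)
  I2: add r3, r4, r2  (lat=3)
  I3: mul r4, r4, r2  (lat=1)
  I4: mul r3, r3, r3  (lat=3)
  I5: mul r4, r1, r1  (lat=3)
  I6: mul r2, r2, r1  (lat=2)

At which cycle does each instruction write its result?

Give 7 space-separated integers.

I0 add r4: issue@1 deps=(None,None) exec_start@1 write@3
I1 add r4: issue@2 deps=(0,None) exec_start@3 write@6
I2 add r3: issue@3 deps=(1,None) exec_start@6 write@9
I3 mul r4: issue@4 deps=(1,None) exec_start@6 write@7
I4 mul r3: issue@5 deps=(2,2) exec_start@9 write@12
I5 mul r4: issue@6 deps=(None,None) exec_start@6 write@9
I6 mul r2: issue@7 deps=(None,None) exec_start@7 write@9

Answer: 3 6 9 7 12 9 9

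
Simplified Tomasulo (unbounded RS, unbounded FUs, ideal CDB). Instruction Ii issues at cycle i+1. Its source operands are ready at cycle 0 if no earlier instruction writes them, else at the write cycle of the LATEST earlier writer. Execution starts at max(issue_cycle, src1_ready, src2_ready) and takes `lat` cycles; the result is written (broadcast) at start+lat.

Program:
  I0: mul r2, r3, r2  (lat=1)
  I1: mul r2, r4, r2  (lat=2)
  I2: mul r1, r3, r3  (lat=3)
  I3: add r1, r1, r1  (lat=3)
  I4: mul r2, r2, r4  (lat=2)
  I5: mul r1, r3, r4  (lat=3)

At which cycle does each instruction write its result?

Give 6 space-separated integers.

Answer: 2 4 6 9 7 9

Derivation:
I0 mul r2: issue@1 deps=(None,None) exec_start@1 write@2
I1 mul r2: issue@2 deps=(None,0) exec_start@2 write@4
I2 mul r1: issue@3 deps=(None,None) exec_start@3 write@6
I3 add r1: issue@4 deps=(2,2) exec_start@6 write@9
I4 mul r2: issue@5 deps=(1,None) exec_start@5 write@7
I5 mul r1: issue@6 deps=(None,None) exec_start@6 write@9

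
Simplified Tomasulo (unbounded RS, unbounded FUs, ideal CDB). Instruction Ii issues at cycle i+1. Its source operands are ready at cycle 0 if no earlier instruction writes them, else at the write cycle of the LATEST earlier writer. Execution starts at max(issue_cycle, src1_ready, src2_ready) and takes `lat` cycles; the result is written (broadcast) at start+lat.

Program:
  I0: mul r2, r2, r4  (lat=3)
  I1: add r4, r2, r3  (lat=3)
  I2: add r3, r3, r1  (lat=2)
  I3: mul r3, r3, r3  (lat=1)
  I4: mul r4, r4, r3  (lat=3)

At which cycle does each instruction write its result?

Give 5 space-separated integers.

I0 mul r2: issue@1 deps=(None,None) exec_start@1 write@4
I1 add r4: issue@2 deps=(0,None) exec_start@4 write@7
I2 add r3: issue@3 deps=(None,None) exec_start@3 write@5
I3 mul r3: issue@4 deps=(2,2) exec_start@5 write@6
I4 mul r4: issue@5 deps=(1,3) exec_start@7 write@10

Answer: 4 7 5 6 10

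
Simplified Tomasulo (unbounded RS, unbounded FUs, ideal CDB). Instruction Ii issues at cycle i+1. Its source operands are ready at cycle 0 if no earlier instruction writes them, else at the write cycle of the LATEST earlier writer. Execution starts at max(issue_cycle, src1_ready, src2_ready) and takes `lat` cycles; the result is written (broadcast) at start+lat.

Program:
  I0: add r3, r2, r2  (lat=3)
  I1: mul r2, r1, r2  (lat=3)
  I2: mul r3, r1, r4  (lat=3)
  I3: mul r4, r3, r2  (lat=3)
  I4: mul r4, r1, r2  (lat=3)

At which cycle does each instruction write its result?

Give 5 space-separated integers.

Answer: 4 5 6 9 8

Derivation:
I0 add r3: issue@1 deps=(None,None) exec_start@1 write@4
I1 mul r2: issue@2 deps=(None,None) exec_start@2 write@5
I2 mul r3: issue@3 deps=(None,None) exec_start@3 write@6
I3 mul r4: issue@4 deps=(2,1) exec_start@6 write@9
I4 mul r4: issue@5 deps=(None,1) exec_start@5 write@8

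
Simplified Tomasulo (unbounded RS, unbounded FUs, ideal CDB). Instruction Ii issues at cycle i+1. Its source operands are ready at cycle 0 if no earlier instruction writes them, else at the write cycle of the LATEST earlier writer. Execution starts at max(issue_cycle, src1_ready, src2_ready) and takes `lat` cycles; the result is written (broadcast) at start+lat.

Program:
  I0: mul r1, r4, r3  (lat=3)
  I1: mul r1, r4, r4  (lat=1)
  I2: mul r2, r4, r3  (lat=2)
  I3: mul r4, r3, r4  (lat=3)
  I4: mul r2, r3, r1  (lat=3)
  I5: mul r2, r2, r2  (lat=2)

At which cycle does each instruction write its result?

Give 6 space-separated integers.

I0 mul r1: issue@1 deps=(None,None) exec_start@1 write@4
I1 mul r1: issue@2 deps=(None,None) exec_start@2 write@3
I2 mul r2: issue@3 deps=(None,None) exec_start@3 write@5
I3 mul r4: issue@4 deps=(None,None) exec_start@4 write@7
I4 mul r2: issue@5 deps=(None,1) exec_start@5 write@8
I5 mul r2: issue@6 deps=(4,4) exec_start@8 write@10

Answer: 4 3 5 7 8 10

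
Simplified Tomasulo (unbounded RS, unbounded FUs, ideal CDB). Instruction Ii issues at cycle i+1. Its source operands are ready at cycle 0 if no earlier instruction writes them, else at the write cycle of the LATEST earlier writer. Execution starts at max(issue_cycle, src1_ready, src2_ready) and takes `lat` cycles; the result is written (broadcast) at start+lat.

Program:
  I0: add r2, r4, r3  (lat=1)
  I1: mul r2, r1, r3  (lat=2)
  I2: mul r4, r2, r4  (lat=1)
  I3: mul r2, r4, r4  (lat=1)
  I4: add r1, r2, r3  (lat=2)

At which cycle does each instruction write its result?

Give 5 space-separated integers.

I0 add r2: issue@1 deps=(None,None) exec_start@1 write@2
I1 mul r2: issue@2 deps=(None,None) exec_start@2 write@4
I2 mul r4: issue@3 deps=(1,None) exec_start@4 write@5
I3 mul r2: issue@4 deps=(2,2) exec_start@5 write@6
I4 add r1: issue@5 deps=(3,None) exec_start@6 write@8

Answer: 2 4 5 6 8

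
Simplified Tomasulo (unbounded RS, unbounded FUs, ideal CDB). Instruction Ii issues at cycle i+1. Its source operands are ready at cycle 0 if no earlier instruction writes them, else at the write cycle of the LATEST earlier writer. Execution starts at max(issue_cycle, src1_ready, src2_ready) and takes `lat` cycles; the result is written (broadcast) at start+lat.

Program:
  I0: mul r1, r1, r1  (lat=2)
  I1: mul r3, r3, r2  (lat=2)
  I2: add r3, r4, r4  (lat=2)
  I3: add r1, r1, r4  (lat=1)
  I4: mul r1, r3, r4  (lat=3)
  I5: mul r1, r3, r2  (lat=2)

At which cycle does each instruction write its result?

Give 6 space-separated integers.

I0 mul r1: issue@1 deps=(None,None) exec_start@1 write@3
I1 mul r3: issue@2 deps=(None,None) exec_start@2 write@4
I2 add r3: issue@3 deps=(None,None) exec_start@3 write@5
I3 add r1: issue@4 deps=(0,None) exec_start@4 write@5
I4 mul r1: issue@5 deps=(2,None) exec_start@5 write@8
I5 mul r1: issue@6 deps=(2,None) exec_start@6 write@8

Answer: 3 4 5 5 8 8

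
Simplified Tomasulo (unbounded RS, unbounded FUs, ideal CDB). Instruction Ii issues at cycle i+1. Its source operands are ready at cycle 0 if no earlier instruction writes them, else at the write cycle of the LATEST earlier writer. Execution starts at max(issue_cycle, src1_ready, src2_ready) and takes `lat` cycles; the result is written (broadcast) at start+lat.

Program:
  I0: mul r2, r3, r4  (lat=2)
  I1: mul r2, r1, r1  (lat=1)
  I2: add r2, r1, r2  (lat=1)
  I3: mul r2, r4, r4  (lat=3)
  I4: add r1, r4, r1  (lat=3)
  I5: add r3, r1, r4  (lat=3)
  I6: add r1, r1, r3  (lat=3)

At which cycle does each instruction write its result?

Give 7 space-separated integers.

Answer: 3 3 4 7 8 11 14

Derivation:
I0 mul r2: issue@1 deps=(None,None) exec_start@1 write@3
I1 mul r2: issue@2 deps=(None,None) exec_start@2 write@3
I2 add r2: issue@3 deps=(None,1) exec_start@3 write@4
I3 mul r2: issue@4 deps=(None,None) exec_start@4 write@7
I4 add r1: issue@5 deps=(None,None) exec_start@5 write@8
I5 add r3: issue@6 deps=(4,None) exec_start@8 write@11
I6 add r1: issue@7 deps=(4,5) exec_start@11 write@14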